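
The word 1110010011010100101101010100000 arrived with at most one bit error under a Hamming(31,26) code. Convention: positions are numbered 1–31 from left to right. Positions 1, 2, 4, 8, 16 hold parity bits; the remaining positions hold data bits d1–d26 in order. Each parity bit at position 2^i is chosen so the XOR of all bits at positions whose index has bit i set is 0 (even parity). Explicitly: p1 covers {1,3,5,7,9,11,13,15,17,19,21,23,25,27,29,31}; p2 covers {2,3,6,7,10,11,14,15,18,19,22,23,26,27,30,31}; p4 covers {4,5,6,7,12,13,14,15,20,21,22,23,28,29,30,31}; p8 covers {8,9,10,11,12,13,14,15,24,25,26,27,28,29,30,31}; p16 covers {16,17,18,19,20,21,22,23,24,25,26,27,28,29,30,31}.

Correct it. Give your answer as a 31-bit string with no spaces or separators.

s1 (pos 1,3,5,7,9,11,13,15,17,19,21,23,25,27,29,31): 1⊕1⊕0⊕0⊕1⊕0⊕0⊕0⊕1⊕1⊕0⊕0⊕0⊕0⊕0⊕0 = 1
s2 (pos 2,3,6,7,10,11,14,15,18,19,22,23,26,27,30,31): 1⊕1⊕1⊕0⊕1⊕0⊕1⊕0⊕0⊕1⊕1⊕0⊕1⊕0⊕0⊕0 = 0
s4 (pos 4,5,6,7,12,13,14,15,20,21,22,23,28,29,30,31): 0⊕0⊕1⊕0⊕1⊕0⊕1⊕0⊕1⊕0⊕1⊕0⊕0⊕0⊕0⊕0 = 1
s8 (pos 8,9,10,11,12,13,14,15,24,25,26,27,28,29,30,31): 0⊕1⊕1⊕0⊕1⊕0⊕1⊕0⊕1⊕0⊕1⊕0⊕0⊕0⊕0⊕0 = 0
s16 (pos 16,17,18,19,20,21,22,23,24,25,26,27,28,29,30,31): 0⊕1⊕0⊕1⊕1⊕0⊕1⊕0⊕1⊕0⊕1⊕0⊕0⊕0⊕0⊕0 = 0
Syndrome s16…s1 = 00101 → error at position 5.
Flip position 5: 1110010011010100101101010100000 → 1110110011010100101101010100000

1110110011010100101101010100000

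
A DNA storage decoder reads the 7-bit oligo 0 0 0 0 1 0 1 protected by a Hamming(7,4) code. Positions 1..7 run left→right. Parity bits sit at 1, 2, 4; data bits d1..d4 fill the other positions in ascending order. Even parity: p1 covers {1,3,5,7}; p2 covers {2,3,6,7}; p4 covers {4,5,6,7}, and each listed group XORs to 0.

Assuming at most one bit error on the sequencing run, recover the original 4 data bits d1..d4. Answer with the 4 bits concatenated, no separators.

0101

s1 (pos 1,3,5,7): 0⊕0⊕1⊕1 = 0
s2 (pos 2,3,6,7): 0⊕0⊕0⊕1 = 1
s4 (pos 4,5,6,7): 0⊕1⊕0⊕1 = 0
Syndrome s4…s1 = 010 → error at position 2.
Flip position 2: 0000101 → 0100101
Read data bits from positions 3,5,6,7: 0101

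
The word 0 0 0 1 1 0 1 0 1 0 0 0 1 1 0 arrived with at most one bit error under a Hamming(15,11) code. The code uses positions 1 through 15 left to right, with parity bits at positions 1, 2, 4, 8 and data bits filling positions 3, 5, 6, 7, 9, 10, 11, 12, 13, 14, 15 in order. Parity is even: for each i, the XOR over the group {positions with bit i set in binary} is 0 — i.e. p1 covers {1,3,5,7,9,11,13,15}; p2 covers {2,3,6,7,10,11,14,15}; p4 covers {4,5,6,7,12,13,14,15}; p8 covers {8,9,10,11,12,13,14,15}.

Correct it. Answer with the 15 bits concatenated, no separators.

s1 (pos 1,3,5,7,9,11,13,15): 0⊕0⊕1⊕1⊕1⊕0⊕1⊕0 = 0
s2 (pos 2,3,6,7,10,11,14,15): 0⊕0⊕0⊕1⊕0⊕0⊕1⊕0 = 0
s4 (pos 4,5,6,7,12,13,14,15): 1⊕1⊕0⊕1⊕0⊕1⊕1⊕0 = 1
s8 (pos 8,9,10,11,12,13,14,15): 0⊕1⊕0⊕0⊕0⊕1⊕1⊕0 = 1
Syndrome s8…s1 = 1100 → error at position 12.
Flip position 12: 000110101000110 → 000110101001110

000110101001110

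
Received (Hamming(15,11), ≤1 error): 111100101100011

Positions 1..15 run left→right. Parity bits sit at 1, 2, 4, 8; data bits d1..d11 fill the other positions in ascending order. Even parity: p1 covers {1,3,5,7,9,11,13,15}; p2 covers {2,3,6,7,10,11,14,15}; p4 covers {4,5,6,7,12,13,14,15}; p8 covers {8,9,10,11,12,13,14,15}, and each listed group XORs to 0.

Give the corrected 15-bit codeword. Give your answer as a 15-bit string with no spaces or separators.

011100101100011

s1 (pos 1,3,5,7,9,11,13,15): 1⊕1⊕0⊕1⊕1⊕0⊕0⊕1 = 1
s2 (pos 2,3,6,7,10,11,14,15): 1⊕1⊕0⊕1⊕1⊕0⊕1⊕1 = 0
s4 (pos 4,5,6,7,12,13,14,15): 1⊕0⊕0⊕1⊕0⊕0⊕1⊕1 = 0
s8 (pos 8,9,10,11,12,13,14,15): 0⊕1⊕1⊕0⊕0⊕0⊕1⊕1 = 0
Syndrome s8…s1 = 0001 → error at position 1.
Flip position 1: 111100101100011 → 011100101100011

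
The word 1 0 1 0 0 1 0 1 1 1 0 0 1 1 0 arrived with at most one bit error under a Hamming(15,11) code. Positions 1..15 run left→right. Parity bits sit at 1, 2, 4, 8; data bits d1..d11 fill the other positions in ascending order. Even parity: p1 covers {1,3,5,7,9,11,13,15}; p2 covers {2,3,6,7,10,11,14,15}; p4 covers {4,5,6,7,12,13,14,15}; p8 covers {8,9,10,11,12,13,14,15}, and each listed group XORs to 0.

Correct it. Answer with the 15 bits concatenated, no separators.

s1 (pos 1,3,5,7,9,11,13,15): 1⊕1⊕0⊕0⊕1⊕0⊕1⊕0 = 0
s2 (pos 2,3,6,7,10,11,14,15): 0⊕1⊕1⊕0⊕1⊕0⊕1⊕0 = 0
s4 (pos 4,5,6,7,12,13,14,15): 0⊕0⊕1⊕0⊕0⊕1⊕1⊕0 = 1
s8 (pos 8,9,10,11,12,13,14,15): 1⊕1⊕1⊕0⊕0⊕1⊕1⊕0 = 1
Syndrome s8…s1 = 1100 → error at position 12.
Flip position 12: 101001011100110 → 101001011101110

101001011101110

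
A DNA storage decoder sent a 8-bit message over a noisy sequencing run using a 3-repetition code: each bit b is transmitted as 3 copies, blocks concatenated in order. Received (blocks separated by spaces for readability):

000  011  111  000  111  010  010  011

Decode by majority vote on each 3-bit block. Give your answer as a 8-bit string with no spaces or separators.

01101001

Block 1 (000): 0 ones → 0
Block 2 (011): 2 ones → 1
Block 3 (111): 3 ones → 1
Block 4 (000): 0 ones → 0
Block 5 (111): 3 ones → 1
Block 6 (010): 1 one → 0
Block 7 (010): 1 one → 0
Block 8 (011): 2 ones → 1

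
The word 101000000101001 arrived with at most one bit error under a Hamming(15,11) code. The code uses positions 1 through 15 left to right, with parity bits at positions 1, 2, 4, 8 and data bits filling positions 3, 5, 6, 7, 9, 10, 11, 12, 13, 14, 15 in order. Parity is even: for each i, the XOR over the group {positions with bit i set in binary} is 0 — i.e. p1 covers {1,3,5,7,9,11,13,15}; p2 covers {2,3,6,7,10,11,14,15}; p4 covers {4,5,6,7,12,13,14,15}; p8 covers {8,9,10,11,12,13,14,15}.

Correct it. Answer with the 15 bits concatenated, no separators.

s1 (pos 1,3,5,7,9,11,13,15): 1⊕1⊕0⊕0⊕0⊕0⊕0⊕1 = 1
s2 (pos 2,3,6,7,10,11,14,15): 0⊕1⊕0⊕0⊕1⊕0⊕0⊕1 = 1
s4 (pos 4,5,6,7,12,13,14,15): 0⊕0⊕0⊕0⊕1⊕0⊕0⊕1 = 0
s8 (pos 8,9,10,11,12,13,14,15): 0⊕0⊕1⊕0⊕1⊕0⊕0⊕1 = 1
Syndrome s8…s1 = 1011 → error at position 11.
Flip position 11: 101000000101001 → 101000000111001

101000000111001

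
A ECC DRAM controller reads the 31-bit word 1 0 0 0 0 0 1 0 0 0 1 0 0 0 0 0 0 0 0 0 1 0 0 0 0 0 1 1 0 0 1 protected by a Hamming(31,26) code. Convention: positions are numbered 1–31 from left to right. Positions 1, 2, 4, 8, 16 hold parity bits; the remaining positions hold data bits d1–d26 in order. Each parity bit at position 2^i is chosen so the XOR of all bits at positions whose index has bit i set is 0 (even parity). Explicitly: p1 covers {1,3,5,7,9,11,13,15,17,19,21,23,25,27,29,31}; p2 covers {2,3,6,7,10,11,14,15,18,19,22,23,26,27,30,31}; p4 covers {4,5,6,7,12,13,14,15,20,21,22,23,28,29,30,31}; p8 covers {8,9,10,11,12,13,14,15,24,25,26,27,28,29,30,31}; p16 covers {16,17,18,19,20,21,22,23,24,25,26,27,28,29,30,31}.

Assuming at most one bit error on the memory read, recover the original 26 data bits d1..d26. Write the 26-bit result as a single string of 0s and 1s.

s1 (pos 1,3,5,7,9,11,13,15,17,19,21,23,25,27,29,31): 1⊕0⊕0⊕1⊕0⊕1⊕0⊕0⊕0⊕0⊕1⊕0⊕0⊕1⊕0⊕1 = 0
s2 (pos 2,3,6,7,10,11,14,15,18,19,22,23,26,27,30,31): 0⊕0⊕0⊕1⊕0⊕1⊕0⊕0⊕0⊕0⊕0⊕0⊕0⊕1⊕0⊕1 = 0
s4 (pos 4,5,6,7,12,13,14,15,20,21,22,23,28,29,30,31): 0⊕0⊕0⊕1⊕0⊕0⊕0⊕0⊕0⊕1⊕0⊕0⊕1⊕0⊕0⊕1 = 0
s8 (pos 8,9,10,11,12,13,14,15,24,25,26,27,28,29,30,31): 0⊕0⊕0⊕1⊕0⊕0⊕0⊕0⊕0⊕0⊕0⊕1⊕1⊕0⊕0⊕1 = 0
s16 (pos 16,17,18,19,20,21,22,23,24,25,26,27,28,29,30,31): 0⊕0⊕0⊕0⊕0⊕1⊕0⊕0⊕0⊕0⊕0⊕1⊕1⊕0⊕0⊕1 = 0
Syndrome s16…s1 = 00000 → no error.
Read data bits from positions 3,5,6,7,9,10,11,12,13,14,15,17,18,19,20,21,22,23,24,25,26,27,28,29,30,31: 00010010000000010000011001

00010010000000010000011001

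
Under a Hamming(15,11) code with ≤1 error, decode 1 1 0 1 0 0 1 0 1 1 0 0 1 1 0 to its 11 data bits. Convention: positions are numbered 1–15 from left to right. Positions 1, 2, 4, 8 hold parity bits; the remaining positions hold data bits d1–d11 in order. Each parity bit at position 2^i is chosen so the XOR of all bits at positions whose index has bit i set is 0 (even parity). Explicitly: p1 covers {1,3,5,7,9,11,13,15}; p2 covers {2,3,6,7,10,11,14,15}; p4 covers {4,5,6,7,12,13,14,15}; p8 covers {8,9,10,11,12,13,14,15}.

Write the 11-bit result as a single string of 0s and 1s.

00011100110

s1 (pos 1,3,5,7,9,11,13,15): 1⊕0⊕0⊕1⊕1⊕0⊕1⊕0 = 0
s2 (pos 2,3,6,7,10,11,14,15): 1⊕0⊕0⊕1⊕1⊕0⊕1⊕0 = 0
s4 (pos 4,5,6,7,12,13,14,15): 1⊕0⊕0⊕1⊕0⊕1⊕1⊕0 = 0
s8 (pos 8,9,10,11,12,13,14,15): 0⊕1⊕1⊕0⊕0⊕1⊕1⊕0 = 0
Syndrome s8…s1 = 0000 → no error.
Read data bits from positions 3,5,6,7,9,10,11,12,13,14,15: 00011100110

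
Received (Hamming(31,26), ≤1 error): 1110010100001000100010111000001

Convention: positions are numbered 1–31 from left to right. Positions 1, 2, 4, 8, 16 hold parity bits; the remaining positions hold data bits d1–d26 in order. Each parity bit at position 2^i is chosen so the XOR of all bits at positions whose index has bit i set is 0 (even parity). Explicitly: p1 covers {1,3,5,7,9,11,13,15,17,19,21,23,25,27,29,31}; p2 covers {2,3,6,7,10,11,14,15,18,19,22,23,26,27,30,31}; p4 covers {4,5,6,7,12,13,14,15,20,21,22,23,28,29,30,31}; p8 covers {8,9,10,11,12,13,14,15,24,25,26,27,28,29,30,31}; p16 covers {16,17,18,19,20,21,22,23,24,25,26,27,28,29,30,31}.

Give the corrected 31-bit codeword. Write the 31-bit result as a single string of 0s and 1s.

s1 (pos 1,3,5,7,9,11,13,15,17,19,21,23,25,27,29,31): 1⊕1⊕0⊕0⊕0⊕0⊕1⊕0⊕1⊕0⊕1⊕1⊕1⊕0⊕0⊕1 = 0
s2 (pos 2,3,6,7,10,11,14,15,18,19,22,23,26,27,30,31): 1⊕1⊕1⊕0⊕0⊕0⊕0⊕0⊕0⊕0⊕0⊕1⊕0⊕0⊕0⊕1 = 1
s4 (pos 4,5,6,7,12,13,14,15,20,21,22,23,28,29,30,31): 0⊕0⊕1⊕0⊕0⊕1⊕0⊕0⊕0⊕1⊕0⊕1⊕0⊕0⊕0⊕1 = 1
s8 (pos 8,9,10,11,12,13,14,15,24,25,26,27,28,29,30,31): 1⊕0⊕0⊕0⊕0⊕1⊕0⊕0⊕1⊕1⊕0⊕0⊕0⊕0⊕0⊕1 = 1
s16 (pos 16,17,18,19,20,21,22,23,24,25,26,27,28,29,30,31): 0⊕1⊕0⊕0⊕0⊕1⊕0⊕1⊕1⊕1⊕0⊕0⊕0⊕0⊕0⊕1 = 0
Syndrome s16…s1 = 01110 → error at position 14.
Flip position 14: 1110010100001000100010111000001 → 1110010100001100100010111000001

1110010100001100100010111000001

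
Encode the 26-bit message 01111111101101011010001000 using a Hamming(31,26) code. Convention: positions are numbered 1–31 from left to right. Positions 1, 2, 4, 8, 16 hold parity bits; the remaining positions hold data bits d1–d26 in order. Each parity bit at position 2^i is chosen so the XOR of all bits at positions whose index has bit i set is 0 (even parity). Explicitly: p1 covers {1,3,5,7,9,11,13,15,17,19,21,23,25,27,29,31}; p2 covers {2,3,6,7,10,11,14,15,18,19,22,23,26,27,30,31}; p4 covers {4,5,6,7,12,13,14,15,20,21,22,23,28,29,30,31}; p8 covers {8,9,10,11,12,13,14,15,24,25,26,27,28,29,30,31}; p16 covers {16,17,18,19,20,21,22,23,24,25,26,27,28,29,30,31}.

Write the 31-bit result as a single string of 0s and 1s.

1101111011111010101011010001000

Place data at non-parity positions: p1 p2 0 p4 1 1 1 p8 1 1 1 1 1 0 1 p16 1 0 1 0 1 1 0 1 0 0 0 1 0 0 0
p1 (pos 1,3,5,7,9,11,13,15,17,19,21,23,25,27,29,31): XOR of data positions = 0⊕1⊕1⊕1⊕1⊕1⊕1⊕1⊕1⊕1⊕0⊕0⊕0⊕0⊕0 = 1
p2 (pos 2,3,6,7,10,11,14,15,18,19,22,23,26,27,30,31): XOR of data positions = 0⊕1⊕1⊕1⊕1⊕0⊕1⊕0⊕1⊕1⊕0⊕0⊕0⊕0⊕0 = 1
p4 (pos 4,5,6,7,12,13,14,15,20,21,22,23,28,29,30,31): XOR of data positions = 1⊕1⊕1⊕1⊕1⊕0⊕1⊕0⊕1⊕1⊕0⊕1⊕0⊕0⊕0 = 1
p8 (pos 8,9,10,11,12,13,14,15,24,25,26,27,28,29,30,31): XOR of data positions = 1⊕1⊕1⊕1⊕1⊕0⊕1⊕1⊕0⊕0⊕0⊕1⊕0⊕0⊕0 = 0
p16 (pos 16,17,18,19,20,21,22,23,24,25,26,27,28,29,30,31): XOR of data positions = 1⊕0⊕1⊕0⊕1⊕1⊕0⊕1⊕0⊕0⊕0⊕1⊕0⊕0⊕0 = 0
Codeword: 1101111011111010101011010001000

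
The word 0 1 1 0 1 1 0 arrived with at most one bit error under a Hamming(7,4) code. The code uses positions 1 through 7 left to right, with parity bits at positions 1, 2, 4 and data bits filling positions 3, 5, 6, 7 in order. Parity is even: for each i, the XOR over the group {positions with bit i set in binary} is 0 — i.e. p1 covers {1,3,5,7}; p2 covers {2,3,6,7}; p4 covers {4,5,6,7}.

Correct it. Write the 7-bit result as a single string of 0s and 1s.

s1 (pos 1,3,5,7): 0⊕1⊕1⊕0 = 0
s2 (pos 2,3,6,7): 1⊕1⊕1⊕0 = 1
s4 (pos 4,5,6,7): 0⊕1⊕1⊕0 = 0
Syndrome s4…s1 = 010 → error at position 2.
Flip position 2: 0110110 → 0010110

0010110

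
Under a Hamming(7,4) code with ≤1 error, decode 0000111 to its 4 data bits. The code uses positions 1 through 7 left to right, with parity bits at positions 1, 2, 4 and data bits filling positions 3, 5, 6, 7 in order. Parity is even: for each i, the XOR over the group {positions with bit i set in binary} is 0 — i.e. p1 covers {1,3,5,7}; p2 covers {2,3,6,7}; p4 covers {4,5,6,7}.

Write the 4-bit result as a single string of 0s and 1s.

s1 (pos 1,3,5,7): 0⊕0⊕1⊕1 = 0
s2 (pos 2,3,6,7): 0⊕0⊕1⊕1 = 0
s4 (pos 4,5,6,7): 0⊕1⊕1⊕1 = 1
Syndrome s4…s1 = 100 → error at position 4.
Flip position 4: 0000111 → 0001111
Read data bits from positions 3,5,6,7: 0111

0111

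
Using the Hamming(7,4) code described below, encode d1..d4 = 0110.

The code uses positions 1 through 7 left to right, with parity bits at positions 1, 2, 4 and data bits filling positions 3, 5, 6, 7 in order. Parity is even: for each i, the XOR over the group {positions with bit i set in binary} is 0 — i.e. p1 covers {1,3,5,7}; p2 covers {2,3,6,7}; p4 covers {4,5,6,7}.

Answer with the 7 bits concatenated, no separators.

Place data at non-parity positions: p1 p2 0 p4 1 1 0
p1 (pos 1,3,5,7): XOR of data positions = 0⊕1⊕0 = 1
p2 (pos 2,3,6,7): XOR of data positions = 0⊕1⊕0 = 1
p4 (pos 4,5,6,7): XOR of data positions = 1⊕1⊕0 = 0
Codeword: 1100110

1100110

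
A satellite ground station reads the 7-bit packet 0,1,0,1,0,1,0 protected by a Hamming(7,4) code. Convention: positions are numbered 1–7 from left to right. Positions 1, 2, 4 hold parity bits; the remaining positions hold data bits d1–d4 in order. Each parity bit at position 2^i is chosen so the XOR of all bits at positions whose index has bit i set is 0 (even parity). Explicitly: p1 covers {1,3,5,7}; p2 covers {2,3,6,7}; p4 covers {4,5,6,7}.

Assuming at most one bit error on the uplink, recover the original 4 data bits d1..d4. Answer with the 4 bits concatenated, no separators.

s1 (pos 1,3,5,7): 0⊕0⊕0⊕0 = 0
s2 (pos 2,3,6,7): 1⊕0⊕1⊕0 = 0
s4 (pos 4,5,6,7): 1⊕0⊕1⊕0 = 0
Syndrome s4…s1 = 000 → no error.
Read data bits from positions 3,5,6,7: 0010

0010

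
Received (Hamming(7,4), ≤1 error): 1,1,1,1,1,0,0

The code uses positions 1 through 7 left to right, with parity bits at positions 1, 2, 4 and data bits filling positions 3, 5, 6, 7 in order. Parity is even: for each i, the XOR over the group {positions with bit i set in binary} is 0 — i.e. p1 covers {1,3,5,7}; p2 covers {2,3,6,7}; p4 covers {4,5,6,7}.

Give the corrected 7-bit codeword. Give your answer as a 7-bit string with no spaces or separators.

s1 (pos 1,3,5,7): 1⊕1⊕1⊕0 = 1
s2 (pos 2,3,6,7): 1⊕1⊕0⊕0 = 0
s4 (pos 4,5,6,7): 1⊕1⊕0⊕0 = 0
Syndrome s4…s1 = 001 → error at position 1.
Flip position 1: 1111100 → 0111100

0111100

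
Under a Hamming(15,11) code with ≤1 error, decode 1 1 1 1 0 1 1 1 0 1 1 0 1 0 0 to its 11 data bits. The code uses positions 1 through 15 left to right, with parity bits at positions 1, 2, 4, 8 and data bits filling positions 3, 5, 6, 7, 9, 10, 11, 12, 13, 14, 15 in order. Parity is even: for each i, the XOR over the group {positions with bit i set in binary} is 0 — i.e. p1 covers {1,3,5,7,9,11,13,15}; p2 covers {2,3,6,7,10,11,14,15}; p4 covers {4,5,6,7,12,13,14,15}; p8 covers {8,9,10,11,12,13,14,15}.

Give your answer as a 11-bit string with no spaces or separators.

s1 (pos 1,3,5,7,9,11,13,15): 1⊕1⊕0⊕1⊕0⊕1⊕1⊕0 = 1
s2 (pos 2,3,6,7,10,11,14,15): 1⊕1⊕1⊕1⊕1⊕1⊕0⊕0 = 0
s4 (pos 4,5,6,7,12,13,14,15): 1⊕0⊕1⊕1⊕0⊕1⊕0⊕0 = 0
s8 (pos 8,9,10,11,12,13,14,15): 1⊕0⊕1⊕1⊕0⊕1⊕0⊕0 = 0
Syndrome s8…s1 = 0001 → error at position 1.
Flip position 1: 111101110110100 → 011101110110100
Read data bits from positions 3,5,6,7,9,10,11,12,13,14,15: 10110110100

10110110100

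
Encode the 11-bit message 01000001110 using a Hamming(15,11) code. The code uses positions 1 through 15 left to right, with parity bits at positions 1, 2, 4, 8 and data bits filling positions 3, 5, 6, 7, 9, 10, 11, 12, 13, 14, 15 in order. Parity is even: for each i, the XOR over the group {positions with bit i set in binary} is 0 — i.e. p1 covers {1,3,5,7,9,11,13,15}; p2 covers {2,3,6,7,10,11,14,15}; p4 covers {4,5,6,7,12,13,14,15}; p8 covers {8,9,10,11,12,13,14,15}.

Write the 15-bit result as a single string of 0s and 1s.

010010010001110

Place data at non-parity positions: p1 p2 0 p4 1 0 0 p8 0 0 0 1 1 1 0
p1 (pos 1,3,5,7,9,11,13,15): XOR of data positions = 0⊕1⊕0⊕0⊕0⊕1⊕0 = 0
p2 (pos 2,3,6,7,10,11,14,15): XOR of data positions = 0⊕0⊕0⊕0⊕0⊕1⊕0 = 1
p4 (pos 4,5,6,7,12,13,14,15): XOR of data positions = 1⊕0⊕0⊕1⊕1⊕1⊕0 = 0
p8 (pos 8,9,10,11,12,13,14,15): XOR of data positions = 0⊕0⊕0⊕1⊕1⊕1⊕0 = 1
Codeword: 010010010001110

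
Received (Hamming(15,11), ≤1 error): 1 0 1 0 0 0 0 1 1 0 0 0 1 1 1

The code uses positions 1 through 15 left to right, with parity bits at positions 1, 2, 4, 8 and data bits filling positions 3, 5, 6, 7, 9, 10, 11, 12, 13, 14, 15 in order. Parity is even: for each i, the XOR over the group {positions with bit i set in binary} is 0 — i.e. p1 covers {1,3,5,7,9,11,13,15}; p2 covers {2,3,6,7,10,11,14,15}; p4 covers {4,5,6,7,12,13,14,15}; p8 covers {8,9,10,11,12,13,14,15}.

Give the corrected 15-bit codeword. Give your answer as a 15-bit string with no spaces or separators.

101000011000110

s1 (pos 1,3,5,7,9,11,13,15): 1⊕1⊕0⊕0⊕1⊕0⊕1⊕1 = 1
s2 (pos 2,3,6,7,10,11,14,15): 0⊕1⊕0⊕0⊕0⊕0⊕1⊕1 = 1
s4 (pos 4,5,6,7,12,13,14,15): 0⊕0⊕0⊕0⊕0⊕1⊕1⊕1 = 1
s8 (pos 8,9,10,11,12,13,14,15): 1⊕1⊕0⊕0⊕0⊕1⊕1⊕1 = 1
Syndrome s8…s1 = 1111 → error at position 15.
Flip position 15: 101000011000111 → 101000011000110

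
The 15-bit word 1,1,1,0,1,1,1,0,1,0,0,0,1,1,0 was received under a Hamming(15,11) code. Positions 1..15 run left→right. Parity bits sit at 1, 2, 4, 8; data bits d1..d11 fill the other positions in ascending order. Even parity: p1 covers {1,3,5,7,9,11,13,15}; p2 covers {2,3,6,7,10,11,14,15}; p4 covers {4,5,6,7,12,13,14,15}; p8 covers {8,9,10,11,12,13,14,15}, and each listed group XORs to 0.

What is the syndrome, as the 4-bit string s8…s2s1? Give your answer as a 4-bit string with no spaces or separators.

1110

s1 (pos 1,3,5,7,9,11,13,15): 1⊕1⊕1⊕1⊕1⊕0⊕1⊕0 = 0
s2 (pos 2,3,6,7,10,11,14,15): 1⊕1⊕1⊕1⊕0⊕0⊕1⊕0 = 1
s4 (pos 4,5,6,7,12,13,14,15): 0⊕1⊕1⊕1⊕0⊕1⊕1⊕0 = 1
s8 (pos 8,9,10,11,12,13,14,15): 0⊕1⊕0⊕0⊕0⊕1⊕1⊕0 = 1
Syndrome s8…s1 = 1110 → error at position 14.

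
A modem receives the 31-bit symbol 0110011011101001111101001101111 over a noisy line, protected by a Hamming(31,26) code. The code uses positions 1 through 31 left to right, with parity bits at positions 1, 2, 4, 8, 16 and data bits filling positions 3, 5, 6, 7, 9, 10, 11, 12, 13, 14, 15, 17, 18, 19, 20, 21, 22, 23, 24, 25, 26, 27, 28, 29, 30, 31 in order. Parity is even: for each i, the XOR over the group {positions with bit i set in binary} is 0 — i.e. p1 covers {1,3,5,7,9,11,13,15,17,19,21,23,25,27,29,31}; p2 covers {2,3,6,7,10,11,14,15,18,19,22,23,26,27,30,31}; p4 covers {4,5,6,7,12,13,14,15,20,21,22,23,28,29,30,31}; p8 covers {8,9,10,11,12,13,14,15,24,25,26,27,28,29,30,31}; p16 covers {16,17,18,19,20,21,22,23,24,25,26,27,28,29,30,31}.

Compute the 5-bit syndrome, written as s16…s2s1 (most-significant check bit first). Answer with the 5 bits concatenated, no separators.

00100

s1 (pos 1,3,5,7,9,11,13,15,17,19,21,23,25,27,29,31): 0⊕1⊕0⊕1⊕1⊕1⊕1⊕0⊕1⊕1⊕0⊕0⊕1⊕0⊕1⊕1 = 0
s2 (pos 2,3,6,7,10,11,14,15,18,19,22,23,26,27,30,31): 1⊕1⊕1⊕1⊕1⊕1⊕0⊕0⊕1⊕1⊕1⊕0⊕1⊕0⊕1⊕1 = 0
s4 (pos 4,5,6,7,12,13,14,15,20,21,22,23,28,29,30,31): 0⊕0⊕1⊕1⊕0⊕1⊕0⊕0⊕1⊕0⊕1⊕0⊕1⊕1⊕1⊕1 = 1
s8 (pos 8,9,10,11,12,13,14,15,24,25,26,27,28,29,30,31): 0⊕1⊕1⊕1⊕0⊕1⊕0⊕0⊕0⊕1⊕1⊕0⊕1⊕1⊕1⊕1 = 0
s16 (pos 16,17,18,19,20,21,22,23,24,25,26,27,28,29,30,31): 1⊕1⊕1⊕1⊕1⊕0⊕1⊕0⊕0⊕1⊕1⊕0⊕1⊕1⊕1⊕1 = 0
Syndrome s16…s1 = 00100 → error at position 4.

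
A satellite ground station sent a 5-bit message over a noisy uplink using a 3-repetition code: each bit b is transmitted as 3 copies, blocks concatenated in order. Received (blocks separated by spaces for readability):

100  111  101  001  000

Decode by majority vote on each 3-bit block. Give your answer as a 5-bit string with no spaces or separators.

Block 1 (100): 1 one → 0
Block 2 (111): 3 ones → 1
Block 3 (101): 2 ones → 1
Block 4 (001): 1 one → 0
Block 5 (000): 0 ones → 0

01100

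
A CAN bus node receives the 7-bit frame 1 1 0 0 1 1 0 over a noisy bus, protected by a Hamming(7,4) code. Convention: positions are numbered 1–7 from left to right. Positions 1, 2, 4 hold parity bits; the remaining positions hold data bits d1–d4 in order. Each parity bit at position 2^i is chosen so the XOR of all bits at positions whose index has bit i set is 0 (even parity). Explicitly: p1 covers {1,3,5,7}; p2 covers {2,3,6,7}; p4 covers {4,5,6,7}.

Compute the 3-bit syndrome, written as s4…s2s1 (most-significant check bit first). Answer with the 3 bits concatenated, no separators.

s1 (pos 1,3,5,7): 1⊕0⊕1⊕0 = 0
s2 (pos 2,3,6,7): 1⊕0⊕1⊕0 = 0
s4 (pos 4,5,6,7): 0⊕1⊕1⊕0 = 0
Syndrome s4…s1 = 000 → no error.

000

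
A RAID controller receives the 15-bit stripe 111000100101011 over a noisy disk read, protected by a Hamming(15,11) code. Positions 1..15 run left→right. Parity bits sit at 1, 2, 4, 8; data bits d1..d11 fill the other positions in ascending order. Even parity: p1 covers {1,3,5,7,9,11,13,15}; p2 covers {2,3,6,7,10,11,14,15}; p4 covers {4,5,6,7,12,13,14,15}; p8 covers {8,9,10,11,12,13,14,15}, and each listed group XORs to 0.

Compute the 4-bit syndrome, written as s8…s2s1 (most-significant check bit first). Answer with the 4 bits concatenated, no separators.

0000

s1 (pos 1,3,5,7,9,11,13,15): 1⊕1⊕0⊕1⊕0⊕0⊕0⊕1 = 0
s2 (pos 2,3,6,7,10,11,14,15): 1⊕1⊕0⊕1⊕1⊕0⊕1⊕1 = 0
s4 (pos 4,5,6,7,12,13,14,15): 0⊕0⊕0⊕1⊕1⊕0⊕1⊕1 = 0
s8 (pos 8,9,10,11,12,13,14,15): 0⊕0⊕1⊕0⊕1⊕0⊕1⊕1 = 0
Syndrome s8…s1 = 0000 → no error.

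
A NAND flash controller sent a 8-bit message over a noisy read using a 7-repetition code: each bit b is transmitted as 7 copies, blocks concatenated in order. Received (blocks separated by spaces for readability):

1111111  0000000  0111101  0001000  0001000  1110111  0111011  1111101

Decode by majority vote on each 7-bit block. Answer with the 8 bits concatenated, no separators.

10100111

Block 1 (1111111): 7 ones → 1
Block 2 (0000000): 0 ones → 0
Block 3 (0111101): 5 ones → 1
Block 4 (0001000): 1 one → 0
Block 5 (0001000): 1 one → 0
Block 6 (1110111): 6 ones → 1
Block 7 (0111011): 5 ones → 1
Block 8 (1111101): 6 ones → 1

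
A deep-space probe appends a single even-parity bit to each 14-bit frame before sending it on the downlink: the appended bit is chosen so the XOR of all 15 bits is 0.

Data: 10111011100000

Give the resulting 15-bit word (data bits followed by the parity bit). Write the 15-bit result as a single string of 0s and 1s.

101110111000001

XOR of the 14 data bits: 1⊕0⊕1⊕1⊕1⊕0⊕1⊕1⊕1⊕0⊕0⊕0⊕0⊕0 = 1
Parity bit = 1 (so all 15 bits XOR to 0).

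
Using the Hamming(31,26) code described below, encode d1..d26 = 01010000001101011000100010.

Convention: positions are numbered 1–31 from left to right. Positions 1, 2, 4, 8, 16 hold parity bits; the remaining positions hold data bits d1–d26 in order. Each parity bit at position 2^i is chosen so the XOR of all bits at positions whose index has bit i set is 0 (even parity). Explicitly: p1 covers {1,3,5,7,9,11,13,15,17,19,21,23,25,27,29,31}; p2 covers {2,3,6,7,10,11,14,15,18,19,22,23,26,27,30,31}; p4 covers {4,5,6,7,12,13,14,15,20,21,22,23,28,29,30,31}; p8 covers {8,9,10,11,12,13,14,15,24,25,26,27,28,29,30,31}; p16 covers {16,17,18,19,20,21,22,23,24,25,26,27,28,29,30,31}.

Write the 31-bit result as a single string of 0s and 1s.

0000101100000010101011000100010

Place data at non-parity positions: p1 p2 0 p4 1 0 1 p8 0 0 0 0 0 0 1 p16 1 0 1 0 1 1 0 0 0 1 0 0 0 1 0
p1 (pos 1,3,5,7,9,11,13,15,17,19,21,23,25,27,29,31): XOR of data positions = 0⊕1⊕1⊕0⊕0⊕0⊕1⊕1⊕1⊕1⊕0⊕0⊕0⊕0⊕0 = 0
p2 (pos 2,3,6,7,10,11,14,15,18,19,22,23,26,27,30,31): XOR of data positions = 0⊕0⊕1⊕0⊕0⊕0⊕1⊕0⊕1⊕1⊕0⊕1⊕0⊕1⊕0 = 0
p4 (pos 4,5,6,7,12,13,14,15,20,21,22,23,28,29,30,31): XOR of data positions = 1⊕0⊕1⊕0⊕0⊕0⊕1⊕0⊕1⊕1⊕0⊕0⊕0⊕1⊕0 = 0
p8 (pos 8,9,10,11,12,13,14,15,24,25,26,27,28,29,30,31): XOR of data positions = 0⊕0⊕0⊕0⊕0⊕0⊕1⊕0⊕0⊕1⊕0⊕0⊕0⊕1⊕0 = 1
p16 (pos 16,17,18,19,20,21,22,23,24,25,26,27,28,29,30,31): XOR of data positions = 1⊕0⊕1⊕0⊕1⊕1⊕0⊕0⊕0⊕1⊕0⊕0⊕0⊕1⊕0 = 0
Codeword: 0000101100000010101011000100010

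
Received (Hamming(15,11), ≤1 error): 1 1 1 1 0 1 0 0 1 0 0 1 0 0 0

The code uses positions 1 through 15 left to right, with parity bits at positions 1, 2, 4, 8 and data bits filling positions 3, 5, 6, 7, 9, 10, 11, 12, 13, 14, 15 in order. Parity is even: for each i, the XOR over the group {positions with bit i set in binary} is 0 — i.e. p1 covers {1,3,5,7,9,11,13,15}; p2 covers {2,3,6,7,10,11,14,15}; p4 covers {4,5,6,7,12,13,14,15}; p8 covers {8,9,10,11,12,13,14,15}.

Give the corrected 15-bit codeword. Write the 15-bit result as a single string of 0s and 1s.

111101101001000

s1 (pos 1,3,5,7,9,11,13,15): 1⊕1⊕0⊕0⊕1⊕0⊕0⊕0 = 1
s2 (pos 2,3,6,7,10,11,14,15): 1⊕1⊕1⊕0⊕0⊕0⊕0⊕0 = 1
s4 (pos 4,5,6,7,12,13,14,15): 1⊕0⊕1⊕0⊕1⊕0⊕0⊕0 = 1
s8 (pos 8,9,10,11,12,13,14,15): 0⊕1⊕0⊕0⊕1⊕0⊕0⊕0 = 0
Syndrome s8…s1 = 0111 → error at position 7.
Flip position 7: 111101001001000 → 111101101001000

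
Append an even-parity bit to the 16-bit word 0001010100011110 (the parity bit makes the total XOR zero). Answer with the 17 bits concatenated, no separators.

00010101000111101

XOR of the 16 data bits: 0⊕0⊕0⊕1⊕0⊕1⊕0⊕1⊕0⊕0⊕0⊕1⊕1⊕1⊕1⊕0 = 1
Parity bit = 1 (so all 17 bits XOR to 0).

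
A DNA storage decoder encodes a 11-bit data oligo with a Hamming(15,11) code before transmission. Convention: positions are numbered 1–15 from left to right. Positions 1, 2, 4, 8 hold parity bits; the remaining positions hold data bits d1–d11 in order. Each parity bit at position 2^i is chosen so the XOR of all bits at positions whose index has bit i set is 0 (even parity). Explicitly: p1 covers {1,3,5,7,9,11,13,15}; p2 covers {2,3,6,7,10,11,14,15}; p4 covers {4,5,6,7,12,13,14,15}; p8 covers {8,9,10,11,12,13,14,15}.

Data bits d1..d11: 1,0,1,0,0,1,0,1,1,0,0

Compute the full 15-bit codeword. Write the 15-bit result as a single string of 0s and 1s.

011101010101100

Place data at non-parity positions: p1 p2 1 p4 0 1 0 p8 0 1 0 1 1 0 0
p1 (pos 1,3,5,7,9,11,13,15): XOR of data positions = 1⊕0⊕0⊕0⊕0⊕1⊕0 = 0
p2 (pos 2,3,6,7,10,11,14,15): XOR of data positions = 1⊕1⊕0⊕1⊕0⊕0⊕0 = 1
p4 (pos 4,5,6,7,12,13,14,15): XOR of data positions = 0⊕1⊕0⊕1⊕1⊕0⊕0 = 1
p8 (pos 8,9,10,11,12,13,14,15): XOR of data positions = 0⊕1⊕0⊕1⊕1⊕0⊕0 = 1
Codeword: 011101010101100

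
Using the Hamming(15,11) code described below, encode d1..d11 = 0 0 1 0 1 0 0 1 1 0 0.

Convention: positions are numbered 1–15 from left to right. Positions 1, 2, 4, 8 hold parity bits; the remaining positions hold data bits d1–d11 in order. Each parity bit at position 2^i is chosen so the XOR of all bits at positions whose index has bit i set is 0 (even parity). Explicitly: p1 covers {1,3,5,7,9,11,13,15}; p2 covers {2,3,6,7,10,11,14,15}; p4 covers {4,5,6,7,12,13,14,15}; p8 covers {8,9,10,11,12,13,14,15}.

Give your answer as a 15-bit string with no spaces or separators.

010101011001100

Place data at non-parity positions: p1 p2 0 p4 0 1 0 p8 1 0 0 1 1 0 0
p1 (pos 1,3,5,7,9,11,13,15): XOR of data positions = 0⊕0⊕0⊕1⊕0⊕1⊕0 = 0
p2 (pos 2,3,6,7,10,11,14,15): XOR of data positions = 0⊕1⊕0⊕0⊕0⊕0⊕0 = 1
p4 (pos 4,5,6,7,12,13,14,15): XOR of data positions = 0⊕1⊕0⊕1⊕1⊕0⊕0 = 1
p8 (pos 8,9,10,11,12,13,14,15): XOR of data positions = 1⊕0⊕0⊕1⊕1⊕0⊕0 = 1
Codeword: 010101011001100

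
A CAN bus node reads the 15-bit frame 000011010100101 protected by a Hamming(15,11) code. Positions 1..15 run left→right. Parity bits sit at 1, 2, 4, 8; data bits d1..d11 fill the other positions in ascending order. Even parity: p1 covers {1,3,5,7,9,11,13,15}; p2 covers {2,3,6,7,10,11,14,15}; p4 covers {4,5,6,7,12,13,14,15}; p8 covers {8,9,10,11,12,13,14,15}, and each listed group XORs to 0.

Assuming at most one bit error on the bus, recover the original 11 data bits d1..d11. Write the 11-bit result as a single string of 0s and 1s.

s1 (pos 1,3,5,7,9,11,13,15): 0⊕0⊕1⊕0⊕0⊕0⊕1⊕1 = 1
s2 (pos 2,3,6,7,10,11,14,15): 0⊕0⊕1⊕0⊕1⊕0⊕0⊕1 = 1
s4 (pos 4,5,6,7,12,13,14,15): 0⊕1⊕1⊕0⊕0⊕1⊕0⊕1 = 0
s8 (pos 8,9,10,11,12,13,14,15): 1⊕0⊕1⊕0⊕0⊕1⊕0⊕1 = 0
Syndrome s8…s1 = 0011 → error at position 3.
Flip position 3: 000011010100101 → 001011010100101
Read data bits from positions 3,5,6,7,9,10,11,12,13,14,15: 11100100101

11100100101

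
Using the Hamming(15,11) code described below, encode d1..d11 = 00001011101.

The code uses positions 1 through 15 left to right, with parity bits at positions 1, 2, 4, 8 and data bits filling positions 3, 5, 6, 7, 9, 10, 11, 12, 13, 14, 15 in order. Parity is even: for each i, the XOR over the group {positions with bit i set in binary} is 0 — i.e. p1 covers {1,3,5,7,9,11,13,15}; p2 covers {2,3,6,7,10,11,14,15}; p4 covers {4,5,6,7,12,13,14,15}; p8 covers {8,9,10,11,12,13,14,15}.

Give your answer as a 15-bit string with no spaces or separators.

000100011011101

Place data at non-parity positions: p1 p2 0 p4 0 0 0 p8 1 0 1 1 1 0 1
p1 (pos 1,3,5,7,9,11,13,15): XOR of data positions = 0⊕0⊕0⊕1⊕1⊕1⊕1 = 0
p2 (pos 2,3,6,7,10,11,14,15): XOR of data positions = 0⊕0⊕0⊕0⊕1⊕0⊕1 = 0
p4 (pos 4,5,6,7,12,13,14,15): XOR of data positions = 0⊕0⊕0⊕1⊕1⊕0⊕1 = 1
p8 (pos 8,9,10,11,12,13,14,15): XOR of data positions = 1⊕0⊕1⊕1⊕1⊕0⊕1 = 1
Codeword: 000100011011101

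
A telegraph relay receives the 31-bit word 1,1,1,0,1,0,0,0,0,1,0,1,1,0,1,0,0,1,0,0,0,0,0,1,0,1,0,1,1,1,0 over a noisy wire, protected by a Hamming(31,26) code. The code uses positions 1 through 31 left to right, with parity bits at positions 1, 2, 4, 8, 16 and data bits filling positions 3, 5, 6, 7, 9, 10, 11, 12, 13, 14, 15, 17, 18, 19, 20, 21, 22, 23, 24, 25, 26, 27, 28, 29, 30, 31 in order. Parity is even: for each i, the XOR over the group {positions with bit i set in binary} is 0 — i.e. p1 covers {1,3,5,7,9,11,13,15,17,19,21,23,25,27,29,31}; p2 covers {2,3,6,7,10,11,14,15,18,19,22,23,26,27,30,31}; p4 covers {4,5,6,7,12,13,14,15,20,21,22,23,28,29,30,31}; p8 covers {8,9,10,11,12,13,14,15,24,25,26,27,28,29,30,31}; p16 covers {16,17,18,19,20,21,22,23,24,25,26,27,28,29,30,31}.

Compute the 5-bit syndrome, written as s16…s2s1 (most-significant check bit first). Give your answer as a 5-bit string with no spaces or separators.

01110

s1 (pos 1,3,5,7,9,11,13,15,17,19,21,23,25,27,29,31): 1⊕1⊕1⊕0⊕0⊕0⊕1⊕1⊕0⊕0⊕0⊕0⊕0⊕0⊕1⊕0 = 0
s2 (pos 2,3,6,7,10,11,14,15,18,19,22,23,26,27,30,31): 1⊕1⊕0⊕0⊕1⊕0⊕0⊕1⊕1⊕0⊕0⊕0⊕1⊕0⊕1⊕0 = 1
s4 (pos 4,5,6,7,12,13,14,15,20,21,22,23,28,29,30,31): 0⊕1⊕0⊕0⊕1⊕1⊕0⊕1⊕0⊕0⊕0⊕0⊕1⊕1⊕1⊕0 = 1
s8 (pos 8,9,10,11,12,13,14,15,24,25,26,27,28,29,30,31): 0⊕0⊕1⊕0⊕1⊕1⊕0⊕1⊕1⊕0⊕1⊕0⊕1⊕1⊕1⊕0 = 1
s16 (pos 16,17,18,19,20,21,22,23,24,25,26,27,28,29,30,31): 0⊕0⊕1⊕0⊕0⊕0⊕0⊕0⊕1⊕0⊕1⊕0⊕1⊕1⊕1⊕0 = 0
Syndrome s16…s1 = 01110 → error at position 14.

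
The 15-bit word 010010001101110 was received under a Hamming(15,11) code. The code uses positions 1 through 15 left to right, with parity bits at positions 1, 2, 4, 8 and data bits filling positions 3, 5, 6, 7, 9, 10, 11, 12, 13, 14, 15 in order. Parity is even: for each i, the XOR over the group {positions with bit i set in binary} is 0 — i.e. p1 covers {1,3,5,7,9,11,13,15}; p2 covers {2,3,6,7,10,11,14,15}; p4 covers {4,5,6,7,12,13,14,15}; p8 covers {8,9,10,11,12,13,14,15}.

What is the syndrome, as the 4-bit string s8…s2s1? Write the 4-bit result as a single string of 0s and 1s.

s1 (pos 1,3,5,7,9,11,13,15): 0⊕0⊕1⊕0⊕1⊕0⊕1⊕0 = 1
s2 (pos 2,3,6,7,10,11,14,15): 1⊕0⊕0⊕0⊕1⊕0⊕1⊕0 = 1
s4 (pos 4,5,6,7,12,13,14,15): 0⊕1⊕0⊕0⊕1⊕1⊕1⊕0 = 0
s8 (pos 8,9,10,11,12,13,14,15): 0⊕1⊕1⊕0⊕1⊕1⊕1⊕0 = 1
Syndrome s8…s1 = 1011 → error at position 11.

1011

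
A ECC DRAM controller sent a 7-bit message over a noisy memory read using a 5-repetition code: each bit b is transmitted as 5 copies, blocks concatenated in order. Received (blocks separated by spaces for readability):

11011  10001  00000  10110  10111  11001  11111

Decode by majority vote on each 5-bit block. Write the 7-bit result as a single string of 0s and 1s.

1001111

Block 1 (11011): 4 ones → 1
Block 2 (10001): 2 ones → 0
Block 3 (00000): 0 ones → 0
Block 4 (10110): 3 ones → 1
Block 5 (10111): 4 ones → 1
Block 6 (11001): 3 ones → 1
Block 7 (11111): 5 ones → 1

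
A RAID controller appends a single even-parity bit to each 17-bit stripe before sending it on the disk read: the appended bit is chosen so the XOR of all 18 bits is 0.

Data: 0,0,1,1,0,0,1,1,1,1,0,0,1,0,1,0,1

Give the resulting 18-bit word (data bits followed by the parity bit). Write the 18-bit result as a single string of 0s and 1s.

XOR of the 17 data bits: 0⊕0⊕1⊕1⊕0⊕0⊕1⊕1⊕1⊕1⊕0⊕0⊕1⊕0⊕1⊕0⊕1 = 1
Parity bit = 1 (so all 18 bits XOR to 0).

001100111100101011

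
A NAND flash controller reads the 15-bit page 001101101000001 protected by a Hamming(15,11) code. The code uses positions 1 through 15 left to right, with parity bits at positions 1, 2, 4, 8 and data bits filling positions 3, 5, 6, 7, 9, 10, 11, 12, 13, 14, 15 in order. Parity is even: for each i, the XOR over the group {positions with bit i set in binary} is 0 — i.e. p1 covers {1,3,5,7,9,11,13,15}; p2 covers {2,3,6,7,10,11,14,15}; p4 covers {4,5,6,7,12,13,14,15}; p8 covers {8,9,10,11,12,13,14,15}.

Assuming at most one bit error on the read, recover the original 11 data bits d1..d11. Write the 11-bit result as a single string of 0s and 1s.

s1 (pos 1,3,5,7,9,11,13,15): 0⊕1⊕0⊕1⊕1⊕0⊕0⊕1 = 0
s2 (pos 2,3,6,7,10,11,14,15): 0⊕1⊕1⊕1⊕0⊕0⊕0⊕1 = 0
s4 (pos 4,5,6,7,12,13,14,15): 1⊕0⊕1⊕1⊕0⊕0⊕0⊕1 = 0
s8 (pos 8,9,10,11,12,13,14,15): 0⊕1⊕0⊕0⊕0⊕0⊕0⊕1 = 0
Syndrome s8…s1 = 0000 → no error.
Read data bits from positions 3,5,6,7,9,10,11,12,13,14,15: 10111000001

10111000001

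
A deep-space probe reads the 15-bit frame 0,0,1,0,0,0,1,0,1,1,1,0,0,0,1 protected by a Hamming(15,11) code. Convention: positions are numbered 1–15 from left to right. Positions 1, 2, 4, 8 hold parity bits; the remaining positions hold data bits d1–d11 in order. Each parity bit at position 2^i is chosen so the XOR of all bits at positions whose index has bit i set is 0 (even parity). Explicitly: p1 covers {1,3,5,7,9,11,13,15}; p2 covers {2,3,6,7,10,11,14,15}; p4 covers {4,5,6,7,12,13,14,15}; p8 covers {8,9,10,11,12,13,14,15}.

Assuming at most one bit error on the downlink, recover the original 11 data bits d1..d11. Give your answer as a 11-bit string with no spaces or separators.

00011110001

s1 (pos 1,3,5,7,9,11,13,15): 0⊕1⊕0⊕1⊕1⊕1⊕0⊕1 = 1
s2 (pos 2,3,6,7,10,11,14,15): 0⊕1⊕0⊕1⊕1⊕1⊕0⊕1 = 1
s4 (pos 4,5,6,7,12,13,14,15): 0⊕0⊕0⊕1⊕0⊕0⊕0⊕1 = 0
s8 (pos 8,9,10,11,12,13,14,15): 0⊕1⊕1⊕1⊕0⊕0⊕0⊕1 = 0
Syndrome s8…s1 = 0011 → error at position 3.
Flip position 3: 001000101110001 → 000000101110001
Read data bits from positions 3,5,6,7,9,10,11,12,13,14,15: 00011110001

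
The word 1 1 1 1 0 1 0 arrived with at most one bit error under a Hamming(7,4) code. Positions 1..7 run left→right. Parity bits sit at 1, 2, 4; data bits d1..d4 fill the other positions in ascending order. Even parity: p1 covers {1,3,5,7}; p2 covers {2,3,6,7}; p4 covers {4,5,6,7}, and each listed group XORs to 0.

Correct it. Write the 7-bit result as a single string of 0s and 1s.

1011010

s1 (pos 1,3,5,7): 1⊕1⊕0⊕0 = 0
s2 (pos 2,3,6,7): 1⊕1⊕1⊕0 = 1
s4 (pos 4,5,6,7): 1⊕0⊕1⊕0 = 0
Syndrome s4…s1 = 010 → error at position 2.
Flip position 2: 1111010 → 1011010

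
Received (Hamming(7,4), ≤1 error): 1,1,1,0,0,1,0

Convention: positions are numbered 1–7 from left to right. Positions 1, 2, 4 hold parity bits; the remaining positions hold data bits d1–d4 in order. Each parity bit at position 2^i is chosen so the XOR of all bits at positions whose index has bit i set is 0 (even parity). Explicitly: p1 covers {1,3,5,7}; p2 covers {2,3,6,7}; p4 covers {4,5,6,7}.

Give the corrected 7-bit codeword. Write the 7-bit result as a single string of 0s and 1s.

s1 (pos 1,3,5,7): 1⊕1⊕0⊕0 = 0
s2 (pos 2,3,6,7): 1⊕1⊕1⊕0 = 1
s4 (pos 4,5,6,7): 0⊕0⊕1⊕0 = 1
Syndrome s4…s1 = 110 → error at position 6.
Flip position 6: 1110010 → 1110000

1110000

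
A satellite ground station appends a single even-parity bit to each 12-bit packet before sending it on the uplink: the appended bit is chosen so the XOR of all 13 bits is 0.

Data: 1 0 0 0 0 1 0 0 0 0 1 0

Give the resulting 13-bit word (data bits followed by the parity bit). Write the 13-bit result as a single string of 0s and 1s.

XOR of the 12 data bits: 1⊕0⊕0⊕0⊕0⊕1⊕0⊕0⊕0⊕0⊕1⊕0 = 1
Parity bit = 1 (so all 13 bits XOR to 0).

1000010000101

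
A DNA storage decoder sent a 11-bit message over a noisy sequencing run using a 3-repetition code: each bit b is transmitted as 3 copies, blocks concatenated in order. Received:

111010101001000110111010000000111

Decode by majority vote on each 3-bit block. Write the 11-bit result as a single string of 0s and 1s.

Block 1 (111): 3 ones → 1
Block 2 (010): 1 one → 0
Block 3 (101): 2 ones → 1
Block 4 (001): 1 one → 0
Block 5 (000): 0 ones → 0
Block 6 (110): 2 ones → 1
Block 7 (111): 3 ones → 1
Block 8 (010): 1 one → 0
Block 9 (000): 0 ones → 0
Block 10 (000): 0 ones → 0
Block 11 (111): 3 ones → 1

10100110001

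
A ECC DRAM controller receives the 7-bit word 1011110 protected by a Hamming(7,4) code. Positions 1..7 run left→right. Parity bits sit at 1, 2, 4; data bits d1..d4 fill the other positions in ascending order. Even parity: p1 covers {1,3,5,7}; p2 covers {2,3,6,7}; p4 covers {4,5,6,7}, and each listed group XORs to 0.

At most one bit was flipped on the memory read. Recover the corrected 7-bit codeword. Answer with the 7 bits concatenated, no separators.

1011010

s1 (pos 1,3,5,7): 1⊕1⊕1⊕0 = 1
s2 (pos 2,3,6,7): 0⊕1⊕1⊕0 = 0
s4 (pos 4,5,6,7): 1⊕1⊕1⊕0 = 1
Syndrome s4…s1 = 101 → error at position 5.
Flip position 5: 1011110 → 1011010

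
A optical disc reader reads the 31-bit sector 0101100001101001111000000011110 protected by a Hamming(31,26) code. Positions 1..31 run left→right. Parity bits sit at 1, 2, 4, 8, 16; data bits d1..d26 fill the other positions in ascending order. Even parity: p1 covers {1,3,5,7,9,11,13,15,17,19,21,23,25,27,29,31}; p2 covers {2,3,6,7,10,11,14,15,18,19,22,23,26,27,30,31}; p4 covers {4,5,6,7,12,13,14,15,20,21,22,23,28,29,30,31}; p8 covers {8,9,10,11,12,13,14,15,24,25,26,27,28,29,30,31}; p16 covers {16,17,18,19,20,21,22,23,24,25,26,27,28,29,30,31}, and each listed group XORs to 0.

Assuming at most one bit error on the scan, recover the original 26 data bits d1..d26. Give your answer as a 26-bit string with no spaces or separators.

s1 (pos 1,3,5,7,9,11,13,15,17,19,21,23,25,27,29,31): 0⊕0⊕1⊕0⊕0⊕1⊕1⊕0⊕1⊕1⊕0⊕0⊕0⊕1⊕1⊕0 = 1
s2 (pos 2,3,6,7,10,11,14,15,18,19,22,23,26,27,30,31): 1⊕0⊕0⊕0⊕1⊕1⊕0⊕0⊕1⊕1⊕0⊕0⊕0⊕1⊕1⊕0 = 1
s4 (pos 4,5,6,7,12,13,14,15,20,21,22,23,28,29,30,31): 1⊕1⊕0⊕0⊕0⊕1⊕0⊕0⊕0⊕0⊕0⊕0⊕1⊕1⊕1⊕0 = 0
s8 (pos 8,9,10,11,12,13,14,15,24,25,26,27,28,29,30,31): 0⊕0⊕1⊕1⊕0⊕1⊕0⊕0⊕0⊕0⊕0⊕1⊕1⊕1⊕1⊕0 = 1
s16 (pos 16,17,18,19,20,21,22,23,24,25,26,27,28,29,30,31): 1⊕1⊕1⊕1⊕0⊕0⊕0⊕0⊕0⊕0⊕0⊕1⊕1⊕1⊕1⊕0 = 0
Syndrome s16…s1 = 01011 → error at position 11.
Flip position 11: 0101100001101001111000000011110 → 0101100001001001111000000011110
Read data bits from positions 3,5,6,7,9,10,11,12,13,14,15,17,18,19,20,21,22,23,24,25,26,27,28,29,30,31: 01000100100111000000011110

01000100100111000000011110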